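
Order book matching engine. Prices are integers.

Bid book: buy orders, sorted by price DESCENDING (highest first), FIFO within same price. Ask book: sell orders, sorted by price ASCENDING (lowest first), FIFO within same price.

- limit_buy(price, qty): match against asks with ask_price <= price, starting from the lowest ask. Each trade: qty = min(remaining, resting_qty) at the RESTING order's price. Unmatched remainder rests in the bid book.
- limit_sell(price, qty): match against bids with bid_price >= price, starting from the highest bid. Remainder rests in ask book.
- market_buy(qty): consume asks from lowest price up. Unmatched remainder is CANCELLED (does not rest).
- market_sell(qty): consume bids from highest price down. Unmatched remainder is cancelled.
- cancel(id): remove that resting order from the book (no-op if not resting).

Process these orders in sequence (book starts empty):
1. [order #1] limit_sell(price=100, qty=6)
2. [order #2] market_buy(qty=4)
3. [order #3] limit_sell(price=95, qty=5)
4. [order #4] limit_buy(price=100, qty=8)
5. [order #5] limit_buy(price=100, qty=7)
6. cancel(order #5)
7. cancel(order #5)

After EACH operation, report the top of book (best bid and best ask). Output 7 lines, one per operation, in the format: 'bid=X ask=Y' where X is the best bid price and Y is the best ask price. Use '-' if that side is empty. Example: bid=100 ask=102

Answer: bid=- ask=100
bid=- ask=100
bid=- ask=95
bid=100 ask=-
bid=100 ask=-
bid=100 ask=-
bid=100 ask=-

Derivation:
After op 1 [order #1] limit_sell(price=100, qty=6): fills=none; bids=[-] asks=[#1:6@100]
After op 2 [order #2] market_buy(qty=4): fills=#2x#1:4@100; bids=[-] asks=[#1:2@100]
After op 3 [order #3] limit_sell(price=95, qty=5): fills=none; bids=[-] asks=[#3:5@95 #1:2@100]
After op 4 [order #4] limit_buy(price=100, qty=8): fills=#4x#3:5@95 #4x#1:2@100; bids=[#4:1@100] asks=[-]
After op 5 [order #5] limit_buy(price=100, qty=7): fills=none; bids=[#4:1@100 #5:7@100] asks=[-]
After op 6 cancel(order #5): fills=none; bids=[#4:1@100] asks=[-]
After op 7 cancel(order #5): fills=none; bids=[#4:1@100] asks=[-]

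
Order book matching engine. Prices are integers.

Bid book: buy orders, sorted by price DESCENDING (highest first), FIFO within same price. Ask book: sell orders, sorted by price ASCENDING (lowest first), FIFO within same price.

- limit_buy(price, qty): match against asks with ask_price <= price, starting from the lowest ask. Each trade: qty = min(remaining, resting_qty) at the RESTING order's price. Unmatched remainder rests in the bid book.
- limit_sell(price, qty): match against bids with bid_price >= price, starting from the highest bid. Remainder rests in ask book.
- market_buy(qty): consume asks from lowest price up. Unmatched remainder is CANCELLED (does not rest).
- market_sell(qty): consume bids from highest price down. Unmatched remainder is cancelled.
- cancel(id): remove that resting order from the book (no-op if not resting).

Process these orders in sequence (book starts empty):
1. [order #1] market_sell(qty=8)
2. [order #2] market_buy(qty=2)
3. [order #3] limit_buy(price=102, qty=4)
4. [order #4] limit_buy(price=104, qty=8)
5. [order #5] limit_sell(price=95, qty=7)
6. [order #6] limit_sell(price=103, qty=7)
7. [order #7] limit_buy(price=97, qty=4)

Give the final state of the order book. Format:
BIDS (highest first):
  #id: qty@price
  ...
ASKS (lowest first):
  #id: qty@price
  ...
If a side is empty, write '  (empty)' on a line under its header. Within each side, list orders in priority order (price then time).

Answer: BIDS (highest first):
  #3: 4@102
  #7: 4@97
ASKS (lowest first):
  #6: 6@103

Derivation:
After op 1 [order #1] market_sell(qty=8): fills=none; bids=[-] asks=[-]
After op 2 [order #2] market_buy(qty=2): fills=none; bids=[-] asks=[-]
After op 3 [order #3] limit_buy(price=102, qty=4): fills=none; bids=[#3:4@102] asks=[-]
After op 4 [order #4] limit_buy(price=104, qty=8): fills=none; bids=[#4:8@104 #3:4@102] asks=[-]
After op 5 [order #5] limit_sell(price=95, qty=7): fills=#4x#5:7@104; bids=[#4:1@104 #3:4@102] asks=[-]
After op 6 [order #6] limit_sell(price=103, qty=7): fills=#4x#6:1@104; bids=[#3:4@102] asks=[#6:6@103]
After op 7 [order #7] limit_buy(price=97, qty=4): fills=none; bids=[#3:4@102 #7:4@97] asks=[#6:6@103]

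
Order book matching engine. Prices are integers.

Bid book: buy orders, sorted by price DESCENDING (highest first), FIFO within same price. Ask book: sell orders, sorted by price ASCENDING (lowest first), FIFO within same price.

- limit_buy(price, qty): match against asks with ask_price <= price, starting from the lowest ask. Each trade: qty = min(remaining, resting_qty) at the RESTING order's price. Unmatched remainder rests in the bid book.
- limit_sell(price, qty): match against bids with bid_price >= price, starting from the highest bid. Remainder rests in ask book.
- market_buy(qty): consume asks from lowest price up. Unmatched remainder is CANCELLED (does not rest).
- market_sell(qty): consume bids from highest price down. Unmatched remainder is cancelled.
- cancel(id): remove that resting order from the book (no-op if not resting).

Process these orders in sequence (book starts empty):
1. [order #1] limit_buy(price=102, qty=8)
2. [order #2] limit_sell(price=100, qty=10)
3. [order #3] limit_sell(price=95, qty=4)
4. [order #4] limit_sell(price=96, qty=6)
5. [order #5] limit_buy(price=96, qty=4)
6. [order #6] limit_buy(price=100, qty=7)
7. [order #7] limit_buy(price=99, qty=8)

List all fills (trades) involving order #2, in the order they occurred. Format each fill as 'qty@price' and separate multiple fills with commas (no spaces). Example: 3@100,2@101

After op 1 [order #1] limit_buy(price=102, qty=8): fills=none; bids=[#1:8@102] asks=[-]
After op 2 [order #2] limit_sell(price=100, qty=10): fills=#1x#2:8@102; bids=[-] asks=[#2:2@100]
After op 3 [order #3] limit_sell(price=95, qty=4): fills=none; bids=[-] asks=[#3:4@95 #2:2@100]
After op 4 [order #4] limit_sell(price=96, qty=6): fills=none; bids=[-] asks=[#3:4@95 #4:6@96 #2:2@100]
After op 5 [order #5] limit_buy(price=96, qty=4): fills=#5x#3:4@95; bids=[-] asks=[#4:6@96 #2:2@100]
After op 6 [order #6] limit_buy(price=100, qty=7): fills=#6x#4:6@96 #6x#2:1@100; bids=[-] asks=[#2:1@100]
After op 7 [order #7] limit_buy(price=99, qty=8): fills=none; bids=[#7:8@99] asks=[#2:1@100]

Answer: 8@102,1@100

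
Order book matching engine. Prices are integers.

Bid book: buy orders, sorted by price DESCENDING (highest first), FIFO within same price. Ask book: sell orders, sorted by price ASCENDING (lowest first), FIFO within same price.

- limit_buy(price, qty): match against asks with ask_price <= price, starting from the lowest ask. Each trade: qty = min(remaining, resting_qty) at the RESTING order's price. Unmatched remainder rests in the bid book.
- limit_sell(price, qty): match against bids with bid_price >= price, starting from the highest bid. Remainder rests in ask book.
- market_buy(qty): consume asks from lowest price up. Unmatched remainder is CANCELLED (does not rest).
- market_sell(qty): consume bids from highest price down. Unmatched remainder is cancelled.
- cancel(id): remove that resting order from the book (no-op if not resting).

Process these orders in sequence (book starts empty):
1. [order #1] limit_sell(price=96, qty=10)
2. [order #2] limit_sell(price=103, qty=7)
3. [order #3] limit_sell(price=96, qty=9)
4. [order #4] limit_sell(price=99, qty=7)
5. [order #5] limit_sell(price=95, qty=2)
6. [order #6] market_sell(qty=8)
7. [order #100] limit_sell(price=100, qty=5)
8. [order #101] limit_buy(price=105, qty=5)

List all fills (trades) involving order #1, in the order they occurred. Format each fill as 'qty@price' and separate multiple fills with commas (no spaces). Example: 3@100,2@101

Answer: 3@96

Derivation:
After op 1 [order #1] limit_sell(price=96, qty=10): fills=none; bids=[-] asks=[#1:10@96]
After op 2 [order #2] limit_sell(price=103, qty=7): fills=none; bids=[-] asks=[#1:10@96 #2:7@103]
After op 3 [order #3] limit_sell(price=96, qty=9): fills=none; bids=[-] asks=[#1:10@96 #3:9@96 #2:7@103]
After op 4 [order #4] limit_sell(price=99, qty=7): fills=none; bids=[-] asks=[#1:10@96 #3:9@96 #4:7@99 #2:7@103]
After op 5 [order #5] limit_sell(price=95, qty=2): fills=none; bids=[-] asks=[#5:2@95 #1:10@96 #3:9@96 #4:7@99 #2:7@103]
After op 6 [order #6] market_sell(qty=8): fills=none; bids=[-] asks=[#5:2@95 #1:10@96 #3:9@96 #4:7@99 #2:7@103]
After op 7 [order #100] limit_sell(price=100, qty=5): fills=none; bids=[-] asks=[#5:2@95 #1:10@96 #3:9@96 #4:7@99 #100:5@100 #2:7@103]
After op 8 [order #101] limit_buy(price=105, qty=5): fills=#101x#5:2@95 #101x#1:3@96; bids=[-] asks=[#1:7@96 #3:9@96 #4:7@99 #100:5@100 #2:7@103]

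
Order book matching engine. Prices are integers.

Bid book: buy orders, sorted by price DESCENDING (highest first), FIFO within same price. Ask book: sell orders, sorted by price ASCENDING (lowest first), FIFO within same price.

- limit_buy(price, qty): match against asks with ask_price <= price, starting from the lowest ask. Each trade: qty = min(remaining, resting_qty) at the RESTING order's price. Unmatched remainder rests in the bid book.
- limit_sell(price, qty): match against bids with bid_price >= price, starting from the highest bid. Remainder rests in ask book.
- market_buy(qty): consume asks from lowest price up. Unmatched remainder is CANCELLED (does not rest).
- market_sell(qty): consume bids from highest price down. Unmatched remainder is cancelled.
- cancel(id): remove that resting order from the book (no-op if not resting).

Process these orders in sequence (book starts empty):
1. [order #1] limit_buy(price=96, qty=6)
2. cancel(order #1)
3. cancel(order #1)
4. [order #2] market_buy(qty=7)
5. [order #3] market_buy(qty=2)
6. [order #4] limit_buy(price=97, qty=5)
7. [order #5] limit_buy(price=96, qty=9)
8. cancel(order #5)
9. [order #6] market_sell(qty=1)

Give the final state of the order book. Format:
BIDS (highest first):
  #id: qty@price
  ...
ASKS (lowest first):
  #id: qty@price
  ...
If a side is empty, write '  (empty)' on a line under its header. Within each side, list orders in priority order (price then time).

Answer: BIDS (highest first):
  #4: 4@97
ASKS (lowest first):
  (empty)

Derivation:
After op 1 [order #1] limit_buy(price=96, qty=6): fills=none; bids=[#1:6@96] asks=[-]
After op 2 cancel(order #1): fills=none; bids=[-] asks=[-]
After op 3 cancel(order #1): fills=none; bids=[-] asks=[-]
After op 4 [order #2] market_buy(qty=7): fills=none; bids=[-] asks=[-]
After op 5 [order #3] market_buy(qty=2): fills=none; bids=[-] asks=[-]
After op 6 [order #4] limit_buy(price=97, qty=5): fills=none; bids=[#4:5@97] asks=[-]
After op 7 [order #5] limit_buy(price=96, qty=9): fills=none; bids=[#4:5@97 #5:9@96] asks=[-]
After op 8 cancel(order #5): fills=none; bids=[#4:5@97] asks=[-]
After op 9 [order #6] market_sell(qty=1): fills=#4x#6:1@97; bids=[#4:4@97] asks=[-]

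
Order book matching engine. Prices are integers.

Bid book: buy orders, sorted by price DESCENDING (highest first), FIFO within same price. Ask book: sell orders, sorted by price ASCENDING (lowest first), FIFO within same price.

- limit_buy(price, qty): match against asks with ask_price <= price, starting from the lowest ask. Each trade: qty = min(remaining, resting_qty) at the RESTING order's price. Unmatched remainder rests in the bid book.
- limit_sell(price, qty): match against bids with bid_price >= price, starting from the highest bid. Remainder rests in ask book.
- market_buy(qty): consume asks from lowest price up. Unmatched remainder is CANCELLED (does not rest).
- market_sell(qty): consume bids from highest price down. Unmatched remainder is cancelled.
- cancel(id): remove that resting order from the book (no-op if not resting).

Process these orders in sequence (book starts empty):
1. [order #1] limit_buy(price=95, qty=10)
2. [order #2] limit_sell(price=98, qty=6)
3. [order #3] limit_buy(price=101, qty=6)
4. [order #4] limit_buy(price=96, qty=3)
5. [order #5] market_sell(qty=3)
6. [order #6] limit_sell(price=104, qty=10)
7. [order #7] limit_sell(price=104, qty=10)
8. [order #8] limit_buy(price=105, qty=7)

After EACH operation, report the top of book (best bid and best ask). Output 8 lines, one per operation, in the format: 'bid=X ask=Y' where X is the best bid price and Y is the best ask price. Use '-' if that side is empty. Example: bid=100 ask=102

After op 1 [order #1] limit_buy(price=95, qty=10): fills=none; bids=[#1:10@95] asks=[-]
After op 2 [order #2] limit_sell(price=98, qty=6): fills=none; bids=[#1:10@95] asks=[#2:6@98]
After op 3 [order #3] limit_buy(price=101, qty=6): fills=#3x#2:6@98; bids=[#1:10@95] asks=[-]
After op 4 [order #4] limit_buy(price=96, qty=3): fills=none; bids=[#4:3@96 #1:10@95] asks=[-]
After op 5 [order #5] market_sell(qty=3): fills=#4x#5:3@96; bids=[#1:10@95] asks=[-]
After op 6 [order #6] limit_sell(price=104, qty=10): fills=none; bids=[#1:10@95] asks=[#6:10@104]
After op 7 [order #7] limit_sell(price=104, qty=10): fills=none; bids=[#1:10@95] asks=[#6:10@104 #7:10@104]
After op 8 [order #8] limit_buy(price=105, qty=7): fills=#8x#6:7@104; bids=[#1:10@95] asks=[#6:3@104 #7:10@104]

Answer: bid=95 ask=-
bid=95 ask=98
bid=95 ask=-
bid=96 ask=-
bid=95 ask=-
bid=95 ask=104
bid=95 ask=104
bid=95 ask=104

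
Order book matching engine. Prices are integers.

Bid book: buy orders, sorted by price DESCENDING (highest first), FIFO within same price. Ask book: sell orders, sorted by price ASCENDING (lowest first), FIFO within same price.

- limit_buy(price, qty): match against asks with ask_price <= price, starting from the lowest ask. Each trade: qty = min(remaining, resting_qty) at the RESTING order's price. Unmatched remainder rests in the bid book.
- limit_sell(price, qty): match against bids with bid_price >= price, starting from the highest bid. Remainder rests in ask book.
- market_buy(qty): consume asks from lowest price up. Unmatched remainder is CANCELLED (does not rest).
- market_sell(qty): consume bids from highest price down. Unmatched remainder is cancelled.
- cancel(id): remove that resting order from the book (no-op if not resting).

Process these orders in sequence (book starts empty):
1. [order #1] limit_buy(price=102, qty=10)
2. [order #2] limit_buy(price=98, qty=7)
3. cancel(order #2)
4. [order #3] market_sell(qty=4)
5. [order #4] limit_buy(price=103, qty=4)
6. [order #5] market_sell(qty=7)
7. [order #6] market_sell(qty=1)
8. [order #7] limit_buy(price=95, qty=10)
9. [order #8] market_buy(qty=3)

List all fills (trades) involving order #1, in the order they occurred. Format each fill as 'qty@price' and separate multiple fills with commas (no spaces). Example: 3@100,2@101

Answer: 4@102,3@102,1@102

Derivation:
After op 1 [order #1] limit_buy(price=102, qty=10): fills=none; bids=[#1:10@102] asks=[-]
After op 2 [order #2] limit_buy(price=98, qty=7): fills=none; bids=[#1:10@102 #2:7@98] asks=[-]
After op 3 cancel(order #2): fills=none; bids=[#1:10@102] asks=[-]
After op 4 [order #3] market_sell(qty=4): fills=#1x#3:4@102; bids=[#1:6@102] asks=[-]
After op 5 [order #4] limit_buy(price=103, qty=4): fills=none; bids=[#4:4@103 #1:6@102] asks=[-]
After op 6 [order #5] market_sell(qty=7): fills=#4x#5:4@103 #1x#5:3@102; bids=[#1:3@102] asks=[-]
After op 7 [order #6] market_sell(qty=1): fills=#1x#6:1@102; bids=[#1:2@102] asks=[-]
After op 8 [order #7] limit_buy(price=95, qty=10): fills=none; bids=[#1:2@102 #7:10@95] asks=[-]
After op 9 [order #8] market_buy(qty=3): fills=none; bids=[#1:2@102 #7:10@95] asks=[-]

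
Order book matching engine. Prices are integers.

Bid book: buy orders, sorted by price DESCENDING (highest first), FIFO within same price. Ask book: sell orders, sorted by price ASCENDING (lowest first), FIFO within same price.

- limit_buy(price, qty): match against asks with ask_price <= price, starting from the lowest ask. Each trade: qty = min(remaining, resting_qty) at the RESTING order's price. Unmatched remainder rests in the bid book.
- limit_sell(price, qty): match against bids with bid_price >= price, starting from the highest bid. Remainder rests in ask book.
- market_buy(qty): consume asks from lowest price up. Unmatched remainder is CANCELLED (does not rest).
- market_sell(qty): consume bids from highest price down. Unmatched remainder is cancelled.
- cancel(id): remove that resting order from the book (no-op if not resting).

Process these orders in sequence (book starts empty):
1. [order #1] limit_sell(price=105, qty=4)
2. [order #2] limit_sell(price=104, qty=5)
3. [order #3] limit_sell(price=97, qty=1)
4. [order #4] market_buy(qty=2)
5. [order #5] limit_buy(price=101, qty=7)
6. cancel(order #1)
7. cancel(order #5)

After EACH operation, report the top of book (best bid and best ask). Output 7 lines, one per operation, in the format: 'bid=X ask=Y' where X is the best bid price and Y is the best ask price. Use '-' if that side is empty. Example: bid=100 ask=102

Answer: bid=- ask=105
bid=- ask=104
bid=- ask=97
bid=- ask=104
bid=101 ask=104
bid=101 ask=104
bid=- ask=104

Derivation:
After op 1 [order #1] limit_sell(price=105, qty=4): fills=none; bids=[-] asks=[#1:4@105]
After op 2 [order #2] limit_sell(price=104, qty=5): fills=none; bids=[-] asks=[#2:5@104 #1:4@105]
After op 3 [order #3] limit_sell(price=97, qty=1): fills=none; bids=[-] asks=[#3:1@97 #2:5@104 #1:4@105]
After op 4 [order #4] market_buy(qty=2): fills=#4x#3:1@97 #4x#2:1@104; bids=[-] asks=[#2:4@104 #1:4@105]
After op 5 [order #5] limit_buy(price=101, qty=7): fills=none; bids=[#5:7@101] asks=[#2:4@104 #1:4@105]
After op 6 cancel(order #1): fills=none; bids=[#5:7@101] asks=[#2:4@104]
After op 7 cancel(order #5): fills=none; bids=[-] asks=[#2:4@104]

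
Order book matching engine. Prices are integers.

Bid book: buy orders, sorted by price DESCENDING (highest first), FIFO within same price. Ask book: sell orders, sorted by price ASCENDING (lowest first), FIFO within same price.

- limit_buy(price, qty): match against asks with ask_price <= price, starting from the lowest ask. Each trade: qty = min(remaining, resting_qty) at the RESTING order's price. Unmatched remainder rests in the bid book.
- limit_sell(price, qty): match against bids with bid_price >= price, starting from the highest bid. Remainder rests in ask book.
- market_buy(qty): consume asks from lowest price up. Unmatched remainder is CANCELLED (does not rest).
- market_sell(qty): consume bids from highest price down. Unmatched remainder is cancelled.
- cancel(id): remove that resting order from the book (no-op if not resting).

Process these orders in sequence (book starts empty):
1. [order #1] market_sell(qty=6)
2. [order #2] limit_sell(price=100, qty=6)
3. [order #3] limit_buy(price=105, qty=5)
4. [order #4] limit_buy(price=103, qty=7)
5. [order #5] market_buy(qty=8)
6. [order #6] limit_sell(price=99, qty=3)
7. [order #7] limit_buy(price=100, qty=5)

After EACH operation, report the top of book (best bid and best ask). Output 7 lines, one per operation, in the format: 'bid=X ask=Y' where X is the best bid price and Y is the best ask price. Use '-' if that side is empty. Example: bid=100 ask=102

Answer: bid=- ask=-
bid=- ask=100
bid=- ask=100
bid=103 ask=-
bid=103 ask=-
bid=103 ask=-
bid=103 ask=-

Derivation:
After op 1 [order #1] market_sell(qty=6): fills=none; bids=[-] asks=[-]
After op 2 [order #2] limit_sell(price=100, qty=6): fills=none; bids=[-] asks=[#2:6@100]
After op 3 [order #3] limit_buy(price=105, qty=5): fills=#3x#2:5@100; bids=[-] asks=[#2:1@100]
After op 4 [order #4] limit_buy(price=103, qty=7): fills=#4x#2:1@100; bids=[#4:6@103] asks=[-]
After op 5 [order #5] market_buy(qty=8): fills=none; bids=[#4:6@103] asks=[-]
After op 6 [order #6] limit_sell(price=99, qty=3): fills=#4x#6:3@103; bids=[#4:3@103] asks=[-]
After op 7 [order #7] limit_buy(price=100, qty=5): fills=none; bids=[#4:3@103 #7:5@100] asks=[-]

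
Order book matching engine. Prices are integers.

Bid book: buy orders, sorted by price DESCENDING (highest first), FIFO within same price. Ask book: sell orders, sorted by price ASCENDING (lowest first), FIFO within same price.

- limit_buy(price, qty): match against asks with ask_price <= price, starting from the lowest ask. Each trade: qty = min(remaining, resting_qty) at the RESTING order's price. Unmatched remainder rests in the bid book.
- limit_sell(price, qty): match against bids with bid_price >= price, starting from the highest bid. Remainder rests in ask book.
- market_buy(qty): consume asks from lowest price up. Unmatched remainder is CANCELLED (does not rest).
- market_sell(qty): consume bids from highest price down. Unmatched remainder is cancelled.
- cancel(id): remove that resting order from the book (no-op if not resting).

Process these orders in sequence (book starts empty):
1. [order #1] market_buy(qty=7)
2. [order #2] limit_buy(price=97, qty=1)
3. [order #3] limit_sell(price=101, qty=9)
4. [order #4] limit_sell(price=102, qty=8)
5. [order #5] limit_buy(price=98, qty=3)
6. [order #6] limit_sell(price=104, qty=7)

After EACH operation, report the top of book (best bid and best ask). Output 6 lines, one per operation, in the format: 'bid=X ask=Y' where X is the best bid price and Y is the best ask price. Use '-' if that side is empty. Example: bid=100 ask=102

After op 1 [order #1] market_buy(qty=7): fills=none; bids=[-] asks=[-]
After op 2 [order #2] limit_buy(price=97, qty=1): fills=none; bids=[#2:1@97] asks=[-]
After op 3 [order #3] limit_sell(price=101, qty=9): fills=none; bids=[#2:1@97] asks=[#3:9@101]
After op 4 [order #4] limit_sell(price=102, qty=8): fills=none; bids=[#2:1@97] asks=[#3:9@101 #4:8@102]
After op 5 [order #5] limit_buy(price=98, qty=3): fills=none; bids=[#5:3@98 #2:1@97] asks=[#3:9@101 #4:8@102]
After op 6 [order #6] limit_sell(price=104, qty=7): fills=none; bids=[#5:3@98 #2:1@97] asks=[#3:9@101 #4:8@102 #6:7@104]

Answer: bid=- ask=-
bid=97 ask=-
bid=97 ask=101
bid=97 ask=101
bid=98 ask=101
bid=98 ask=101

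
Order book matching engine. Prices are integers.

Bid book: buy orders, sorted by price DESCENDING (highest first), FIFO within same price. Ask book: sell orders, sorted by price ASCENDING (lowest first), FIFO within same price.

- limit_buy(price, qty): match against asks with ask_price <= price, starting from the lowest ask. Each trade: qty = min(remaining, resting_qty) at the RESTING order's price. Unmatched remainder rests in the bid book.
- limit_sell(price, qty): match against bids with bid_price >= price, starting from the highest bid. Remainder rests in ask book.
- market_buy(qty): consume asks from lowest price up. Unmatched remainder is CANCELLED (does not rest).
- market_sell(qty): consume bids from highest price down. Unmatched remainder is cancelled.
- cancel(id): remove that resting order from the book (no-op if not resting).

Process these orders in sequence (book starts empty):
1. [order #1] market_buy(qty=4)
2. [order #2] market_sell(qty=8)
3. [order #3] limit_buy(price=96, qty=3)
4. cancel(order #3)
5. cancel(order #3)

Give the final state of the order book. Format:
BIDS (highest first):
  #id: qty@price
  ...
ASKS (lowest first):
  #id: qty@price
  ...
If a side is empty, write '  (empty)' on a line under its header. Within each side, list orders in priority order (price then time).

After op 1 [order #1] market_buy(qty=4): fills=none; bids=[-] asks=[-]
After op 2 [order #2] market_sell(qty=8): fills=none; bids=[-] asks=[-]
After op 3 [order #3] limit_buy(price=96, qty=3): fills=none; bids=[#3:3@96] asks=[-]
After op 4 cancel(order #3): fills=none; bids=[-] asks=[-]
After op 5 cancel(order #3): fills=none; bids=[-] asks=[-]

Answer: BIDS (highest first):
  (empty)
ASKS (lowest first):
  (empty)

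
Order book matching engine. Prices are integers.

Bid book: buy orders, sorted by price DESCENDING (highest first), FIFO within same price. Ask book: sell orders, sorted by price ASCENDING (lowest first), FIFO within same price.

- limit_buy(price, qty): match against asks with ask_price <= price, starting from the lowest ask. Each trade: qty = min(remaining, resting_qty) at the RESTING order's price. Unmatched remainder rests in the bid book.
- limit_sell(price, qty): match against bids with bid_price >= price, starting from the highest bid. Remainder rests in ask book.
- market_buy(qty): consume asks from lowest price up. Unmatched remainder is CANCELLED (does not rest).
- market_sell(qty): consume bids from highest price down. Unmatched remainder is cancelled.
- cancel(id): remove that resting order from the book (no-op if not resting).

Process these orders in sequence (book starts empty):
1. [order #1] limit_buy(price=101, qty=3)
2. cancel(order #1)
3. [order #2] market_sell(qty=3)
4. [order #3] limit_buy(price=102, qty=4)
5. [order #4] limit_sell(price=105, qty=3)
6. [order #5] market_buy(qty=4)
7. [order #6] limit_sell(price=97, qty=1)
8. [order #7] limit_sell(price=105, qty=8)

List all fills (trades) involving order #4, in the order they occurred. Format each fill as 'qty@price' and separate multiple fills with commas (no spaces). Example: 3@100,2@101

After op 1 [order #1] limit_buy(price=101, qty=3): fills=none; bids=[#1:3@101] asks=[-]
After op 2 cancel(order #1): fills=none; bids=[-] asks=[-]
After op 3 [order #2] market_sell(qty=3): fills=none; bids=[-] asks=[-]
After op 4 [order #3] limit_buy(price=102, qty=4): fills=none; bids=[#3:4@102] asks=[-]
After op 5 [order #4] limit_sell(price=105, qty=3): fills=none; bids=[#3:4@102] asks=[#4:3@105]
After op 6 [order #5] market_buy(qty=4): fills=#5x#4:3@105; bids=[#3:4@102] asks=[-]
After op 7 [order #6] limit_sell(price=97, qty=1): fills=#3x#6:1@102; bids=[#3:3@102] asks=[-]
After op 8 [order #7] limit_sell(price=105, qty=8): fills=none; bids=[#3:3@102] asks=[#7:8@105]

Answer: 3@105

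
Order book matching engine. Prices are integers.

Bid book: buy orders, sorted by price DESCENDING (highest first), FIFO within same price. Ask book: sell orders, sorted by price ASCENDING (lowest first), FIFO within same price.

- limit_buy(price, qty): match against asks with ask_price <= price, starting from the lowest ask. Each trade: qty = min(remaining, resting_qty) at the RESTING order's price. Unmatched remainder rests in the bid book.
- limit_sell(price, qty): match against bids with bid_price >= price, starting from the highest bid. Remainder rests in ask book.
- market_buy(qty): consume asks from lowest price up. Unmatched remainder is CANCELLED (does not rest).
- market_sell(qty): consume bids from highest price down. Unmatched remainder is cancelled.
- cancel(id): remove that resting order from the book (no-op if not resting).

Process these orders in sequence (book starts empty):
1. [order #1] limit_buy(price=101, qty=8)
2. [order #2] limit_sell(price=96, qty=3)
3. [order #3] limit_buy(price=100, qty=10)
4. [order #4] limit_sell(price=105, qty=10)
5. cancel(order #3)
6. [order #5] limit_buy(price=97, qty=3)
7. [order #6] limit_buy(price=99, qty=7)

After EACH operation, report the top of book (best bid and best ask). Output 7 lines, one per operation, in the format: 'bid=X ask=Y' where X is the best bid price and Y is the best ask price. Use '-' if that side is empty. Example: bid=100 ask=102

Answer: bid=101 ask=-
bid=101 ask=-
bid=101 ask=-
bid=101 ask=105
bid=101 ask=105
bid=101 ask=105
bid=101 ask=105

Derivation:
After op 1 [order #1] limit_buy(price=101, qty=8): fills=none; bids=[#1:8@101] asks=[-]
After op 2 [order #2] limit_sell(price=96, qty=3): fills=#1x#2:3@101; bids=[#1:5@101] asks=[-]
After op 3 [order #3] limit_buy(price=100, qty=10): fills=none; bids=[#1:5@101 #3:10@100] asks=[-]
After op 4 [order #4] limit_sell(price=105, qty=10): fills=none; bids=[#1:5@101 #3:10@100] asks=[#4:10@105]
After op 5 cancel(order #3): fills=none; bids=[#1:5@101] asks=[#4:10@105]
After op 6 [order #5] limit_buy(price=97, qty=3): fills=none; bids=[#1:5@101 #5:3@97] asks=[#4:10@105]
After op 7 [order #6] limit_buy(price=99, qty=7): fills=none; bids=[#1:5@101 #6:7@99 #5:3@97] asks=[#4:10@105]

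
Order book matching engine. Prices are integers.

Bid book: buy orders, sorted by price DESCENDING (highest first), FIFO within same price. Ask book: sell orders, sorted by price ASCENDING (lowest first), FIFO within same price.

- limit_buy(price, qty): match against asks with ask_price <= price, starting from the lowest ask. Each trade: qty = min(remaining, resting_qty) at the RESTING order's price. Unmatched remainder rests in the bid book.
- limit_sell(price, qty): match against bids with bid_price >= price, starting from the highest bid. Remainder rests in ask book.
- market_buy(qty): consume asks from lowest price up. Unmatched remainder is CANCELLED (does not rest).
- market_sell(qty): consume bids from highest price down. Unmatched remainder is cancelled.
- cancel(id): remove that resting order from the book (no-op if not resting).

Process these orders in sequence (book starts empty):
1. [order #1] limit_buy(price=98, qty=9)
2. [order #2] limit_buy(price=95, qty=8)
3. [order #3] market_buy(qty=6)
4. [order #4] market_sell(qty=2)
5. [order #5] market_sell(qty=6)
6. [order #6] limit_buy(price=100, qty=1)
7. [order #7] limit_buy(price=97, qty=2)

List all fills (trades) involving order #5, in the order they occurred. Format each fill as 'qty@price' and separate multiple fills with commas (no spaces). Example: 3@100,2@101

After op 1 [order #1] limit_buy(price=98, qty=9): fills=none; bids=[#1:9@98] asks=[-]
After op 2 [order #2] limit_buy(price=95, qty=8): fills=none; bids=[#1:9@98 #2:8@95] asks=[-]
After op 3 [order #3] market_buy(qty=6): fills=none; bids=[#1:9@98 #2:8@95] asks=[-]
After op 4 [order #4] market_sell(qty=2): fills=#1x#4:2@98; bids=[#1:7@98 #2:8@95] asks=[-]
After op 5 [order #5] market_sell(qty=6): fills=#1x#5:6@98; bids=[#1:1@98 #2:8@95] asks=[-]
After op 6 [order #6] limit_buy(price=100, qty=1): fills=none; bids=[#6:1@100 #1:1@98 #2:8@95] asks=[-]
After op 7 [order #7] limit_buy(price=97, qty=2): fills=none; bids=[#6:1@100 #1:1@98 #7:2@97 #2:8@95] asks=[-]

Answer: 6@98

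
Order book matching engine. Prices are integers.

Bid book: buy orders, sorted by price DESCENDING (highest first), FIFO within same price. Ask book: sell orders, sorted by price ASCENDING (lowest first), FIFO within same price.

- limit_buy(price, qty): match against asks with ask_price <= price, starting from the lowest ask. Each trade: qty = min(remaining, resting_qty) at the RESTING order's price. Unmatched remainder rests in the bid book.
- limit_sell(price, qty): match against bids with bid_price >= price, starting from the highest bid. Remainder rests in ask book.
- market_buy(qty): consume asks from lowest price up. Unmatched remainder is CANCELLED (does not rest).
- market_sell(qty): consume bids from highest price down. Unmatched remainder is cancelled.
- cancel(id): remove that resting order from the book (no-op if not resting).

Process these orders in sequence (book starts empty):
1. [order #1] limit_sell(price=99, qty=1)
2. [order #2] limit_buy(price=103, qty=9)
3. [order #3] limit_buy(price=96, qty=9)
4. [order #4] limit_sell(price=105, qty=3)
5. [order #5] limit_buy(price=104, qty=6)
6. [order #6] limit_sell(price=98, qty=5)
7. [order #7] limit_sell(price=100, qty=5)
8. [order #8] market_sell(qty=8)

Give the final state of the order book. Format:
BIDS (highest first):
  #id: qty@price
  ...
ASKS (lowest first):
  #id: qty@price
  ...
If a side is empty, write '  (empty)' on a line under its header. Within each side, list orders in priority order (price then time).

Answer: BIDS (highest first):
  #3: 5@96
ASKS (lowest first):
  #4: 3@105

Derivation:
After op 1 [order #1] limit_sell(price=99, qty=1): fills=none; bids=[-] asks=[#1:1@99]
After op 2 [order #2] limit_buy(price=103, qty=9): fills=#2x#1:1@99; bids=[#2:8@103] asks=[-]
After op 3 [order #3] limit_buy(price=96, qty=9): fills=none; bids=[#2:8@103 #3:9@96] asks=[-]
After op 4 [order #4] limit_sell(price=105, qty=3): fills=none; bids=[#2:8@103 #3:9@96] asks=[#4:3@105]
After op 5 [order #5] limit_buy(price=104, qty=6): fills=none; bids=[#5:6@104 #2:8@103 #3:9@96] asks=[#4:3@105]
After op 6 [order #6] limit_sell(price=98, qty=5): fills=#5x#6:5@104; bids=[#5:1@104 #2:8@103 #3:9@96] asks=[#4:3@105]
After op 7 [order #7] limit_sell(price=100, qty=5): fills=#5x#7:1@104 #2x#7:4@103; bids=[#2:4@103 #3:9@96] asks=[#4:3@105]
After op 8 [order #8] market_sell(qty=8): fills=#2x#8:4@103 #3x#8:4@96; bids=[#3:5@96] asks=[#4:3@105]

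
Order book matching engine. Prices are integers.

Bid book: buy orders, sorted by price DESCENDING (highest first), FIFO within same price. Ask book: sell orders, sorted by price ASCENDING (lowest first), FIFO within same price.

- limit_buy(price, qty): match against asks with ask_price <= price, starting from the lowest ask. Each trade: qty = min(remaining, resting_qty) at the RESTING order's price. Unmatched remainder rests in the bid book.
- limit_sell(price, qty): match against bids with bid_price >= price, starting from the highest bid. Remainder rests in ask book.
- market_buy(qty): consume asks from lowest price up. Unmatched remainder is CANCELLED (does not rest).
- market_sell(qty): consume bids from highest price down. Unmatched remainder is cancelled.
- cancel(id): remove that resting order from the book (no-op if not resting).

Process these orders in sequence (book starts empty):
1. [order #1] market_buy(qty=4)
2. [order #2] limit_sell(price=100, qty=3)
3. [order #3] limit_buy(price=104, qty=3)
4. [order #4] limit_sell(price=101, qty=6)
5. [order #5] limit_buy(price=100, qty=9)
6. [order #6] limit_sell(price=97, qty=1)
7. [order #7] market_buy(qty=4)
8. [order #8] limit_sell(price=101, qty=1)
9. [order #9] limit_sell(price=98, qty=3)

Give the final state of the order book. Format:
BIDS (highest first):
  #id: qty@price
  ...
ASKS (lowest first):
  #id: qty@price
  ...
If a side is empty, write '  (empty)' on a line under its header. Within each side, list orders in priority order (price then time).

After op 1 [order #1] market_buy(qty=4): fills=none; bids=[-] asks=[-]
After op 2 [order #2] limit_sell(price=100, qty=3): fills=none; bids=[-] asks=[#2:3@100]
After op 3 [order #3] limit_buy(price=104, qty=3): fills=#3x#2:3@100; bids=[-] asks=[-]
After op 4 [order #4] limit_sell(price=101, qty=6): fills=none; bids=[-] asks=[#4:6@101]
After op 5 [order #5] limit_buy(price=100, qty=9): fills=none; bids=[#5:9@100] asks=[#4:6@101]
After op 6 [order #6] limit_sell(price=97, qty=1): fills=#5x#6:1@100; bids=[#5:8@100] asks=[#4:6@101]
After op 7 [order #7] market_buy(qty=4): fills=#7x#4:4@101; bids=[#5:8@100] asks=[#4:2@101]
After op 8 [order #8] limit_sell(price=101, qty=1): fills=none; bids=[#5:8@100] asks=[#4:2@101 #8:1@101]
After op 9 [order #9] limit_sell(price=98, qty=3): fills=#5x#9:3@100; bids=[#5:5@100] asks=[#4:2@101 #8:1@101]

Answer: BIDS (highest first):
  #5: 5@100
ASKS (lowest first):
  #4: 2@101
  #8: 1@101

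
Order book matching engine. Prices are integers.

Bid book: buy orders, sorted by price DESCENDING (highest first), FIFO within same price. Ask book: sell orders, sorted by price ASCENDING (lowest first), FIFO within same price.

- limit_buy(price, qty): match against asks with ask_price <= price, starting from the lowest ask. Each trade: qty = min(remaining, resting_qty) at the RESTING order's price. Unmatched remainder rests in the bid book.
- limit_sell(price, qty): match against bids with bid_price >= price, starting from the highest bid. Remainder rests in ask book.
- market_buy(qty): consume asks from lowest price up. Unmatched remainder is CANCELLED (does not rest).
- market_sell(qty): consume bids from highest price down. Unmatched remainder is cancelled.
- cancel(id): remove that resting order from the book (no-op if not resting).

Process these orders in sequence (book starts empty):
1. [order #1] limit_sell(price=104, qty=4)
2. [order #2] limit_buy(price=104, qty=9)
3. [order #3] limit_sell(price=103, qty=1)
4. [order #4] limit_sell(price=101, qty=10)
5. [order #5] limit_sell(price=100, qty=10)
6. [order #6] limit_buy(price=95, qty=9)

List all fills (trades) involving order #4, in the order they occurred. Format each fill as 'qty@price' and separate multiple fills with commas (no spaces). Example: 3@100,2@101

Answer: 4@104

Derivation:
After op 1 [order #1] limit_sell(price=104, qty=4): fills=none; bids=[-] asks=[#1:4@104]
After op 2 [order #2] limit_buy(price=104, qty=9): fills=#2x#1:4@104; bids=[#2:5@104] asks=[-]
After op 3 [order #3] limit_sell(price=103, qty=1): fills=#2x#3:1@104; bids=[#2:4@104] asks=[-]
After op 4 [order #4] limit_sell(price=101, qty=10): fills=#2x#4:4@104; bids=[-] asks=[#4:6@101]
After op 5 [order #5] limit_sell(price=100, qty=10): fills=none; bids=[-] asks=[#5:10@100 #4:6@101]
After op 6 [order #6] limit_buy(price=95, qty=9): fills=none; bids=[#6:9@95] asks=[#5:10@100 #4:6@101]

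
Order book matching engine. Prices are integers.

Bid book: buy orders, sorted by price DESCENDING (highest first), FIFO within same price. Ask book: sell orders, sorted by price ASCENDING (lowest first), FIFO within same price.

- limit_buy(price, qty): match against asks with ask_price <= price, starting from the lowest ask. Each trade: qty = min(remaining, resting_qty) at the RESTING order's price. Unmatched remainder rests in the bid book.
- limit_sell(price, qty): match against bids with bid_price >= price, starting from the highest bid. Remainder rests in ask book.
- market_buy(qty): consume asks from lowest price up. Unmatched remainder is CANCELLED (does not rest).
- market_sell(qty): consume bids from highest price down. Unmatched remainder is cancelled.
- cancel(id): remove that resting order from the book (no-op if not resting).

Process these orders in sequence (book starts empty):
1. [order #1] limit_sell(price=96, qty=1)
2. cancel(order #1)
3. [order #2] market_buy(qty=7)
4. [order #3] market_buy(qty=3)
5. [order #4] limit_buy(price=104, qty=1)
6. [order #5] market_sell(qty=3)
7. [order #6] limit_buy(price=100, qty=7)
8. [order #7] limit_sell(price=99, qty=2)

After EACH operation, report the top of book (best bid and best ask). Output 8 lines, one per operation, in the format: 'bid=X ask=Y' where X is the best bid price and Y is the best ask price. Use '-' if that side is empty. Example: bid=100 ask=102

Answer: bid=- ask=96
bid=- ask=-
bid=- ask=-
bid=- ask=-
bid=104 ask=-
bid=- ask=-
bid=100 ask=-
bid=100 ask=-

Derivation:
After op 1 [order #1] limit_sell(price=96, qty=1): fills=none; bids=[-] asks=[#1:1@96]
After op 2 cancel(order #1): fills=none; bids=[-] asks=[-]
After op 3 [order #2] market_buy(qty=7): fills=none; bids=[-] asks=[-]
After op 4 [order #3] market_buy(qty=3): fills=none; bids=[-] asks=[-]
After op 5 [order #4] limit_buy(price=104, qty=1): fills=none; bids=[#4:1@104] asks=[-]
After op 6 [order #5] market_sell(qty=3): fills=#4x#5:1@104; bids=[-] asks=[-]
After op 7 [order #6] limit_buy(price=100, qty=7): fills=none; bids=[#6:7@100] asks=[-]
After op 8 [order #7] limit_sell(price=99, qty=2): fills=#6x#7:2@100; bids=[#6:5@100] asks=[-]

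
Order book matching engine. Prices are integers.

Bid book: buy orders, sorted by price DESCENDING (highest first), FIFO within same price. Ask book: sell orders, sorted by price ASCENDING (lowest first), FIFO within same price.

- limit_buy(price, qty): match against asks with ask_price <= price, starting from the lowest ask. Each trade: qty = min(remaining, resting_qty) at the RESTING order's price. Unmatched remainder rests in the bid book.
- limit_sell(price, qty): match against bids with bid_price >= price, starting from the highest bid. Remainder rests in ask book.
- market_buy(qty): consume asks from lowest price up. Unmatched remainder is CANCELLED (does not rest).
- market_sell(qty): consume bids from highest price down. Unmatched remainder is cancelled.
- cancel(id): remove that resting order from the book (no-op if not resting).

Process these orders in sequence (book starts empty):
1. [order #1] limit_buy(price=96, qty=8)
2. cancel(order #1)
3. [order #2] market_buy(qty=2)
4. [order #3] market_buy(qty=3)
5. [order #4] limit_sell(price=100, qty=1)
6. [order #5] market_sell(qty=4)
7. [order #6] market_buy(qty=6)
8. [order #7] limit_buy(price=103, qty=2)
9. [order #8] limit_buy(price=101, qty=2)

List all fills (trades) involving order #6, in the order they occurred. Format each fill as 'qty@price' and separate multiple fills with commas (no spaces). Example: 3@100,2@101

After op 1 [order #1] limit_buy(price=96, qty=8): fills=none; bids=[#1:8@96] asks=[-]
After op 2 cancel(order #1): fills=none; bids=[-] asks=[-]
After op 3 [order #2] market_buy(qty=2): fills=none; bids=[-] asks=[-]
After op 4 [order #3] market_buy(qty=3): fills=none; bids=[-] asks=[-]
After op 5 [order #4] limit_sell(price=100, qty=1): fills=none; bids=[-] asks=[#4:1@100]
After op 6 [order #5] market_sell(qty=4): fills=none; bids=[-] asks=[#4:1@100]
After op 7 [order #6] market_buy(qty=6): fills=#6x#4:1@100; bids=[-] asks=[-]
After op 8 [order #7] limit_buy(price=103, qty=2): fills=none; bids=[#7:2@103] asks=[-]
After op 9 [order #8] limit_buy(price=101, qty=2): fills=none; bids=[#7:2@103 #8:2@101] asks=[-]

Answer: 1@100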